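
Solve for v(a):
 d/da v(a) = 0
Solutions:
 v(a) = C1


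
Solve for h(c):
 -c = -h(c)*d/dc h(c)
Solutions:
 h(c) = -sqrt(C1 + c^2)
 h(c) = sqrt(C1 + c^2)


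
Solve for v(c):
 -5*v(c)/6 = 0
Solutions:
 v(c) = 0


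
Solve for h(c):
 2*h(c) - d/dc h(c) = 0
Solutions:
 h(c) = C1*exp(2*c)


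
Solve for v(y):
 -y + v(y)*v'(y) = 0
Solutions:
 v(y) = -sqrt(C1 + y^2)
 v(y) = sqrt(C1 + y^2)


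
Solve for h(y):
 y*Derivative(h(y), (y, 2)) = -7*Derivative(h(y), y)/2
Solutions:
 h(y) = C1 + C2/y^(5/2)


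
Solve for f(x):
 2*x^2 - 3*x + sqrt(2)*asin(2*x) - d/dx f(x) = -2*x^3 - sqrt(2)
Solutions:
 f(x) = C1 + x^4/2 + 2*x^3/3 - 3*x^2/2 + sqrt(2)*x + sqrt(2)*(x*asin(2*x) + sqrt(1 - 4*x^2)/2)


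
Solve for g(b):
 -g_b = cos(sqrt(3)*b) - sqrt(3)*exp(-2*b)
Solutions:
 g(b) = C1 - sqrt(3)*sin(sqrt(3)*b)/3 - sqrt(3)*exp(-2*b)/2


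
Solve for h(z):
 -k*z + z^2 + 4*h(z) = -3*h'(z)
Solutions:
 h(z) = C1*exp(-4*z/3) + k*z/4 - 3*k/16 - z^2/4 + 3*z/8 - 9/32


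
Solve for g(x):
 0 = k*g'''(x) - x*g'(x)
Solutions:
 g(x) = C1 + Integral(C2*airyai(x*(1/k)^(1/3)) + C3*airybi(x*(1/k)^(1/3)), x)


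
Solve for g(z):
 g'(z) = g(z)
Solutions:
 g(z) = C1*exp(z)


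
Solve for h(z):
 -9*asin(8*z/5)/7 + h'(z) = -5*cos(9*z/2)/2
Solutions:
 h(z) = C1 + 9*z*asin(8*z/5)/7 + 9*sqrt(25 - 64*z^2)/56 - 5*sin(9*z/2)/9


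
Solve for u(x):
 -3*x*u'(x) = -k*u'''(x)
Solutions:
 u(x) = C1 + Integral(C2*airyai(3^(1/3)*x*(1/k)^(1/3)) + C3*airybi(3^(1/3)*x*(1/k)^(1/3)), x)


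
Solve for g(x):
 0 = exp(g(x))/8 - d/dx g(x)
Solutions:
 g(x) = log(-1/(C1 + x)) + 3*log(2)


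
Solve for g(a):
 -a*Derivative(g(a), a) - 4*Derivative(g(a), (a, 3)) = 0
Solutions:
 g(a) = C1 + Integral(C2*airyai(-2^(1/3)*a/2) + C3*airybi(-2^(1/3)*a/2), a)


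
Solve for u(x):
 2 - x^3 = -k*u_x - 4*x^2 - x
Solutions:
 u(x) = C1 + x^4/(4*k) - 4*x^3/(3*k) - x^2/(2*k) - 2*x/k


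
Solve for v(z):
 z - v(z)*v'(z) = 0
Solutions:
 v(z) = -sqrt(C1 + z^2)
 v(z) = sqrt(C1 + z^2)


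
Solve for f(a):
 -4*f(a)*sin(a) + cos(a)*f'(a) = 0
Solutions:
 f(a) = C1/cos(a)^4


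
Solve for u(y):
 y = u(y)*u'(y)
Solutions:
 u(y) = -sqrt(C1 + y^2)
 u(y) = sqrt(C1 + y^2)


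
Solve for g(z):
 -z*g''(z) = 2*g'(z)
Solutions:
 g(z) = C1 + C2/z


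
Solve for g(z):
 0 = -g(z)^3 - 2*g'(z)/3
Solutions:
 g(z) = -sqrt(-1/(C1 - 3*z))
 g(z) = sqrt(-1/(C1 - 3*z))


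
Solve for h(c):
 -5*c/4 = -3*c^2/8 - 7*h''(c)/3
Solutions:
 h(c) = C1 + C2*c - 3*c^4/224 + 5*c^3/56


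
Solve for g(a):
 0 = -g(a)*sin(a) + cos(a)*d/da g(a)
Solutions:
 g(a) = C1/cos(a)


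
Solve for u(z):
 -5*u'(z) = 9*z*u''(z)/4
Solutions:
 u(z) = C1 + C2/z^(11/9)


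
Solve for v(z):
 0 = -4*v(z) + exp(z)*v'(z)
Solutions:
 v(z) = C1*exp(-4*exp(-z))


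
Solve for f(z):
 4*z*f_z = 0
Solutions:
 f(z) = C1


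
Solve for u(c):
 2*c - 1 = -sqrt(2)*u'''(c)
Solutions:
 u(c) = C1 + C2*c + C3*c^2 - sqrt(2)*c^4/24 + sqrt(2)*c^3/12


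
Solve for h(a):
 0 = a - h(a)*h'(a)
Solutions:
 h(a) = -sqrt(C1 + a^2)
 h(a) = sqrt(C1 + a^2)


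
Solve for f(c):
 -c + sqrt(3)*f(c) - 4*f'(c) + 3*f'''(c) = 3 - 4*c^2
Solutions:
 f(c) = C1*exp(sqrt(3)*c/3) + C2*exp(c*(-sqrt(3) + sqrt(39))/6) + C3*exp(-c*(sqrt(3) + sqrt(39))/6) - 4*sqrt(3)*c^2/3 - 32*c/3 + sqrt(3)*c/3 - 119*sqrt(3)/9 + 4/3


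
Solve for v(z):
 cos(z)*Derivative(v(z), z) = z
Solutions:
 v(z) = C1 + Integral(z/cos(z), z)


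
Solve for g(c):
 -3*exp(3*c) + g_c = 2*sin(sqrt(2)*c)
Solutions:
 g(c) = C1 + exp(3*c) - sqrt(2)*cos(sqrt(2)*c)


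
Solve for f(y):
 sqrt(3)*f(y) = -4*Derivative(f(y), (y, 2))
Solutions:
 f(y) = C1*sin(3^(1/4)*y/2) + C2*cos(3^(1/4)*y/2)


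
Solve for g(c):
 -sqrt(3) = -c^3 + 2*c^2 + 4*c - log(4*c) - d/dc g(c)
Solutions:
 g(c) = C1 - c^4/4 + 2*c^3/3 + 2*c^2 - c*log(c) - c*log(4) + c + sqrt(3)*c


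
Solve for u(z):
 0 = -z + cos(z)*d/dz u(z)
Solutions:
 u(z) = C1 + Integral(z/cos(z), z)


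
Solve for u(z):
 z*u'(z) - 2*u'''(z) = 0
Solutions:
 u(z) = C1 + Integral(C2*airyai(2^(2/3)*z/2) + C3*airybi(2^(2/3)*z/2), z)


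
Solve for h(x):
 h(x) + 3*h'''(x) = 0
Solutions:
 h(x) = C3*exp(-3^(2/3)*x/3) + (C1*sin(3^(1/6)*x/2) + C2*cos(3^(1/6)*x/2))*exp(3^(2/3)*x/6)


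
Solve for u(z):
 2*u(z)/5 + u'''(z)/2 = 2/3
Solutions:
 u(z) = C3*exp(-10^(2/3)*z/5) + (C1*sin(10^(2/3)*sqrt(3)*z/10) + C2*cos(10^(2/3)*sqrt(3)*z/10))*exp(10^(2/3)*z/10) + 5/3


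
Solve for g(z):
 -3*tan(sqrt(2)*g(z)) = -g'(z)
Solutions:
 g(z) = sqrt(2)*(pi - asin(C1*exp(3*sqrt(2)*z)))/2
 g(z) = sqrt(2)*asin(C1*exp(3*sqrt(2)*z))/2


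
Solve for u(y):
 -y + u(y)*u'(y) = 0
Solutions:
 u(y) = -sqrt(C1 + y^2)
 u(y) = sqrt(C1 + y^2)


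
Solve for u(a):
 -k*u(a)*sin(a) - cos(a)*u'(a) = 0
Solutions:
 u(a) = C1*exp(k*log(cos(a)))


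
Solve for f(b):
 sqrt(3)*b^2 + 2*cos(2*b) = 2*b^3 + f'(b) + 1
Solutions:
 f(b) = C1 - b^4/2 + sqrt(3)*b^3/3 - b + sin(2*b)


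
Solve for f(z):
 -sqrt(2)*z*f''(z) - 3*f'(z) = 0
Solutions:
 f(z) = C1 + C2*z^(1 - 3*sqrt(2)/2)


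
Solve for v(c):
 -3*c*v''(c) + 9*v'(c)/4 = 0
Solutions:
 v(c) = C1 + C2*c^(7/4)


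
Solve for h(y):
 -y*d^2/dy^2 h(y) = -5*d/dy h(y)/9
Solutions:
 h(y) = C1 + C2*y^(14/9)


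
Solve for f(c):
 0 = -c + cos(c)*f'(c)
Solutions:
 f(c) = C1 + Integral(c/cos(c), c)


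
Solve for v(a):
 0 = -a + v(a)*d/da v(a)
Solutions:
 v(a) = -sqrt(C1 + a^2)
 v(a) = sqrt(C1 + a^2)


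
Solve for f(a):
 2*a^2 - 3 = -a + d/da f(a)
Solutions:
 f(a) = C1 + 2*a^3/3 + a^2/2 - 3*a


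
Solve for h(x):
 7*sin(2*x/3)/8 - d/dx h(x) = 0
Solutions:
 h(x) = C1 - 21*cos(2*x/3)/16


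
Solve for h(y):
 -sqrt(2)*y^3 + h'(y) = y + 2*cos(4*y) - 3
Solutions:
 h(y) = C1 + sqrt(2)*y^4/4 + y^2/2 - 3*y + sin(4*y)/2


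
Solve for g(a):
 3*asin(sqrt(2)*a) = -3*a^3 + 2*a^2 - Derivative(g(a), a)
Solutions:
 g(a) = C1 - 3*a^4/4 + 2*a^3/3 - 3*a*asin(sqrt(2)*a) - 3*sqrt(2)*sqrt(1 - 2*a^2)/2


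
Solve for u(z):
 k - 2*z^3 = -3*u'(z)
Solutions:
 u(z) = C1 - k*z/3 + z^4/6


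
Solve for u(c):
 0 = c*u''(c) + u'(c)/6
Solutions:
 u(c) = C1 + C2*c^(5/6)


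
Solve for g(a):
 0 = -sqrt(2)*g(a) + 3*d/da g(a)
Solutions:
 g(a) = C1*exp(sqrt(2)*a/3)


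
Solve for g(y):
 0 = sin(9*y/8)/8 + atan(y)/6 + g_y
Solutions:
 g(y) = C1 - y*atan(y)/6 + log(y^2 + 1)/12 + cos(9*y/8)/9


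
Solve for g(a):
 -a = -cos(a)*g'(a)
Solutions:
 g(a) = C1 + Integral(a/cos(a), a)


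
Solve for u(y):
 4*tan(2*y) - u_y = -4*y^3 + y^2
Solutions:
 u(y) = C1 + y^4 - y^3/3 - 2*log(cos(2*y))


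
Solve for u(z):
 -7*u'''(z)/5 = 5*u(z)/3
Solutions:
 u(z) = C3*exp(-105^(2/3)*z/21) + (C1*sin(3^(1/6)*35^(2/3)*z/14) + C2*cos(3^(1/6)*35^(2/3)*z/14))*exp(105^(2/3)*z/42)


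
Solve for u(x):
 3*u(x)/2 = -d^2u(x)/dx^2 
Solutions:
 u(x) = C1*sin(sqrt(6)*x/2) + C2*cos(sqrt(6)*x/2)


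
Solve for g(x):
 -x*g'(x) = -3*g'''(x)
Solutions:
 g(x) = C1 + Integral(C2*airyai(3^(2/3)*x/3) + C3*airybi(3^(2/3)*x/3), x)


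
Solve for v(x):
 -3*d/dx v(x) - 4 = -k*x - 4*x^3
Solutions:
 v(x) = C1 + k*x^2/6 + x^4/3 - 4*x/3


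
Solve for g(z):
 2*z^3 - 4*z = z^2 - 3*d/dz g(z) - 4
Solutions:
 g(z) = C1 - z^4/6 + z^3/9 + 2*z^2/3 - 4*z/3


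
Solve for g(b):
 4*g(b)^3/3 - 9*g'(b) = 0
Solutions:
 g(b) = -3*sqrt(6)*sqrt(-1/(C1 + 4*b))/2
 g(b) = 3*sqrt(6)*sqrt(-1/(C1 + 4*b))/2


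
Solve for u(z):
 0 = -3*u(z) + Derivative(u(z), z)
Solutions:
 u(z) = C1*exp(3*z)


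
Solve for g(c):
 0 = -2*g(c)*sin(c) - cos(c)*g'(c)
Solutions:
 g(c) = C1*cos(c)^2


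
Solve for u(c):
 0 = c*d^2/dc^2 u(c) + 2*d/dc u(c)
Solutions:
 u(c) = C1 + C2/c


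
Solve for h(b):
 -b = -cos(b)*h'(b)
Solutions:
 h(b) = C1 + Integral(b/cos(b), b)


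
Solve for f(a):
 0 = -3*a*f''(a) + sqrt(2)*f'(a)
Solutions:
 f(a) = C1 + C2*a^(sqrt(2)/3 + 1)


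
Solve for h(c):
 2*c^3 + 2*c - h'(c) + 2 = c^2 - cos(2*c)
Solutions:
 h(c) = C1 + c^4/2 - c^3/3 + c^2 + 2*c + sin(2*c)/2


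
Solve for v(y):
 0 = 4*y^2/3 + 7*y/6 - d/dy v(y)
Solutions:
 v(y) = C1 + 4*y^3/9 + 7*y^2/12


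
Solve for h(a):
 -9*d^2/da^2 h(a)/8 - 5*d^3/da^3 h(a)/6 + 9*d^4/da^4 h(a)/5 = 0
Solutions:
 h(a) = C1 + C2*a + C3*exp(a*(25 - sqrt(7915))/108) + C4*exp(a*(25 + sqrt(7915))/108)


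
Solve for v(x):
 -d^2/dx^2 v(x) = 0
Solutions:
 v(x) = C1 + C2*x


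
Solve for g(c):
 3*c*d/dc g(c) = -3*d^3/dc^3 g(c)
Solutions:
 g(c) = C1 + Integral(C2*airyai(-c) + C3*airybi(-c), c)


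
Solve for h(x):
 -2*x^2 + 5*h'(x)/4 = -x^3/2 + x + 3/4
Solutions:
 h(x) = C1 - x^4/10 + 8*x^3/15 + 2*x^2/5 + 3*x/5


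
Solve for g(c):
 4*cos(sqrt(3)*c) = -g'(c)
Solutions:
 g(c) = C1 - 4*sqrt(3)*sin(sqrt(3)*c)/3


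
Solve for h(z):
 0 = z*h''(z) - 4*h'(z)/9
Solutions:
 h(z) = C1 + C2*z^(13/9)


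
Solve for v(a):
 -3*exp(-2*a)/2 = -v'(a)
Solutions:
 v(a) = C1 - 3*exp(-2*a)/4


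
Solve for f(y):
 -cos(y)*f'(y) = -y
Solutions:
 f(y) = C1 + Integral(y/cos(y), y)


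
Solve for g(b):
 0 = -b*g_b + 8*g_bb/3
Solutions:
 g(b) = C1 + C2*erfi(sqrt(3)*b/4)


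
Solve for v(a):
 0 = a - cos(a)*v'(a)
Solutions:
 v(a) = C1 + Integral(a/cos(a), a)


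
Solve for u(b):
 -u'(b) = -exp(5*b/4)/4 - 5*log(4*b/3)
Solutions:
 u(b) = C1 + 5*b*log(b) + 5*b*(-log(3) - 1 + 2*log(2)) + exp(5*b/4)/5


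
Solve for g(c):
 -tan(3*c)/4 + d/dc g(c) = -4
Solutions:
 g(c) = C1 - 4*c - log(cos(3*c))/12


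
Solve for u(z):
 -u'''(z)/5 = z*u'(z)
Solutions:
 u(z) = C1 + Integral(C2*airyai(-5^(1/3)*z) + C3*airybi(-5^(1/3)*z), z)


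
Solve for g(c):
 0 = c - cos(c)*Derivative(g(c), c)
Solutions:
 g(c) = C1 + Integral(c/cos(c), c)


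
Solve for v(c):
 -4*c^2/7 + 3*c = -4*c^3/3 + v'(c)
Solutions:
 v(c) = C1 + c^4/3 - 4*c^3/21 + 3*c^2/2


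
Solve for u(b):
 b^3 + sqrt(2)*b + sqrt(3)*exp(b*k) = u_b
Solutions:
 u(b) = C1 + b^4/4 + sqrt(2)*b^2/2 + sqrt(3)*exp(b*k)/k


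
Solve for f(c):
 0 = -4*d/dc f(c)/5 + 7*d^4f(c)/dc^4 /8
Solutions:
 f(c) = C1 + C4*exp(2*70^(2/3)*c/35) + (C2*sin(sqrt(3)*70^(2/3)*c/35) + C3*cos(sqrt(3)*70^(2/3)*c/35))*exp(-70^(2/3)*c/35)


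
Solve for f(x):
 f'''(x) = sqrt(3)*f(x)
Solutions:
 f(x) = C3*exp(3^(1/6)*x) + (C1*sin(3^(2/3)*x/2) + C2*cos(3^(2/3)*x/2))*exp(-3^(1/6)*x/2)


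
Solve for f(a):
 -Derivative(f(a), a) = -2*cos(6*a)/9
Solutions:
 f(a) = C1 + sin(6*a)/27


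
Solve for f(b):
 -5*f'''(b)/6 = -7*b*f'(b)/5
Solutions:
 f(b) = C1 + Integral(C2*airyai(210^(1/3)*b/5) + C3*airybi(210^(1/3)*b/5), b)


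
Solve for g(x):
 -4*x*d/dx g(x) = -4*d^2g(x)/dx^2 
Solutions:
 g(x) = C1 + C2*erfi(sqrt(2)*x/2)


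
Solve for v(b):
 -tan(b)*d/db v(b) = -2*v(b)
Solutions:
 v(b) = C1*sin(b)^2


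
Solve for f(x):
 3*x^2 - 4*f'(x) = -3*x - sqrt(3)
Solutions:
 f(x) = C1 + x^3/4 + 3*x^2/8 + sqrt(3)*x/4


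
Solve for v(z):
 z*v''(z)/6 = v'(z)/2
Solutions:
 v(z) = C1 + C2*z^4


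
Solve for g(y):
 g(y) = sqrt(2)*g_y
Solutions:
 g(y) = C1*exp(sqrt(2)*y/2)


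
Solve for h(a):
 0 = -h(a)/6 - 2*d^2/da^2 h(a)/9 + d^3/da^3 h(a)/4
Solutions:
 h(a) = C1*exp(a*(-(81*sqrt(7585) + 7073)^(1/3) - 64/(81*sqrt(7585) + 7073)^(1/3) + 16)/54)*sin(sqrt(3)*a*(-(81*sqrt(7585) + 7073)^(1/3) + 64/(81*sqrt(7585) + 7073)^(1/3))/54) + C2*exp(a*(-(81*sqrt(7585) + 7073)^(1/3) - 64/(81*sqrt(7585) + 7073)^(1/3) + 16)/54)*cos(sqrt(3)*a*(-(81*sqrt(7585) + 7073)^(1/3) + 64/(81*sqrt(7585) + 7073)^(1/3))/54) + C3*exp(a*(64/(81*sqrt(7585) + 7073)^(1/3) + 8 + (81*sqrt(7585) + 7073)^(1/3))/27)


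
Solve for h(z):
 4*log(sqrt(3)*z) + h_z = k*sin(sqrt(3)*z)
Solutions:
 h(z) = C1 - sqrt(3)*k*cos(sqrt(3)*z)/3 - 4*z*log(z) - 2*z*log(3) + 4*z


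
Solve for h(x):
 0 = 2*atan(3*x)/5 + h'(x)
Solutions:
 h(x) = C1 - 2*x*atan(3*x)/5 + log(9*x^2 + 1)/15


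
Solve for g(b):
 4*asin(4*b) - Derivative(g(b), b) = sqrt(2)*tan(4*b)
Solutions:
 g(b) = C1 + 4*b*asin(4*b) + sqrt(1 - 16*b^2) + sqrt(2)*log(cos(4*b))/4


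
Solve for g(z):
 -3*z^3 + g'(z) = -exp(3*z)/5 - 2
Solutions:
 g(z) = C1 + 3*z^4/4 - 2*z - exp(3*z)/15


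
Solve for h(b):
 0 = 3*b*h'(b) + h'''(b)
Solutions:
 h(b) = C1 + Integral(C2*airyai(-3^(1/3)*b) + C3*airybi(-3^(1/3)*b), b)


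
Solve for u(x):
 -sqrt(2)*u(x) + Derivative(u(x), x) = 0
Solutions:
 u(x) = C1*exp(sqrt(2)*x)


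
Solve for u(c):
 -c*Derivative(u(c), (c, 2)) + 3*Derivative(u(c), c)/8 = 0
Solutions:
 u(c) = C1 + C2*c^(11/8)


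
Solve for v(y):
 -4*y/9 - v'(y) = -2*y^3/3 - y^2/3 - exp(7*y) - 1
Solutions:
 v(y) = C1 + y^4/6 + y^3/9 - 2*y^2/9 + y + exp(7*y)/7


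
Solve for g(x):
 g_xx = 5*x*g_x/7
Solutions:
 g(x) = C1 + C2*erfi(sqrt(70)*x/14)


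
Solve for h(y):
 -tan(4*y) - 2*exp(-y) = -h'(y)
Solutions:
 h(y) = C1 + log(tan(4*y)^2 + 1)/8 - 2*exp(-y)


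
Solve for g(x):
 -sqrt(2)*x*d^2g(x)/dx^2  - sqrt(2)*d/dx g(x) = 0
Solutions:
 g(x) = C1 + C2*log(x)


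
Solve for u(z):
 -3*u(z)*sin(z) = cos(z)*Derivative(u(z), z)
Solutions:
 u(z) = C1*cos(z)^3


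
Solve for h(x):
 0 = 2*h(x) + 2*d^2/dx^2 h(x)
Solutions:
 h(x) = C1*sin(x) + C2*cos(x)


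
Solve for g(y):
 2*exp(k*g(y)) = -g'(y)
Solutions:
 g(y) = Piecewise((log(1/(C1*k + 2*k*y))/k, Ne(k, 0)), (nan, True))
 g(y) = Piecewise((C1 - 2*y, Eq(k, 0)), (nan, True))


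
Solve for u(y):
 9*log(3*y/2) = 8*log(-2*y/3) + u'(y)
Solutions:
 u(y) = C1 + y*log(y) + y*(-17*log(2) - 1 + 17*log(3) - 8*I*pi)


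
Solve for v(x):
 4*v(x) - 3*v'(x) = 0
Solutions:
 v(x) = C1*exp(4*x/3)


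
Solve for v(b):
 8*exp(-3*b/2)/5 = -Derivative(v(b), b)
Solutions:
 v(b) = C1 + 16*exp(-3*b/2)/15


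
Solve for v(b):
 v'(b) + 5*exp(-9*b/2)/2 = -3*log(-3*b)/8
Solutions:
 v(b) = C1 - 3*b*log(-b)/8 + 3*b*(1 - log(3))/8 + 5*exp(-9*b/2)/9


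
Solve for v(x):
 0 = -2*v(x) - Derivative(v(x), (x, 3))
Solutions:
 v(x) = C3*exp(-2^(1/3)*x) + (C1*sin(2^(1/3)*sqrt(3)*x/2) + C2*cos(2^(1/3)*sqrt(3)*x/2))*exp(2^(1/3)*x/2)


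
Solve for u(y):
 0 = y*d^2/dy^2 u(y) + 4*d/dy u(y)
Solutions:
 u(y) = C1 + C2/y^3


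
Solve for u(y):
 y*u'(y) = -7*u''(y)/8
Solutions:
 u(y) = C1 + C2*erf(2*sqrt(7)*y/7)


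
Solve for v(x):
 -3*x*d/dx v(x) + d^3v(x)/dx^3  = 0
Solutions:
 v(x) = C1 + Integral(C2*airyai(3^(1/3)*x) + C3*airybi(3^(1/3)*x), x)


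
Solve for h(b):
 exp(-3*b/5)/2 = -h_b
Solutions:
 h(b) = C1 + 5*exp(-3*b/5)/6


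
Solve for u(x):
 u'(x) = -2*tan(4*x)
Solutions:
 u(x) = C1 + log(cos(4*x))/2


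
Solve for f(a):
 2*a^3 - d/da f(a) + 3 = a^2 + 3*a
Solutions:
 f(a) = C1 + a^4/2 - a^3/3 - 3*a^2/2 + 3*a


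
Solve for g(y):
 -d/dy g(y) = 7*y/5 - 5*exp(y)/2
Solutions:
 g(y) = C1 - 7*y^2/10 + 5*exp(y)/2


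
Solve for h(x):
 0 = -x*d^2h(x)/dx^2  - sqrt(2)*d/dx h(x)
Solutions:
 h(x) = C1 + C2*x^(1 - sqrt(2))


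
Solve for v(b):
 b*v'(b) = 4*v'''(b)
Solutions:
 v(b) = C1 + Integral(C2*airyai(2^(1/3)*b/2) + C3*airybi(2^(1/3)*b/2), b)


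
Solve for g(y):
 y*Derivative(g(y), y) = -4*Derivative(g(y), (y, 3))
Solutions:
 g(y) = C1 + Integral(C2*airyai(-2^(1/3)*y/2) + C3*airybi(-2^(1/3)*y/2), y)


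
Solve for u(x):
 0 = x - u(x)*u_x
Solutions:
 u(x) = -sqrt(C1 + x^2)
 u(x) = sqrt(C1 + x^2)


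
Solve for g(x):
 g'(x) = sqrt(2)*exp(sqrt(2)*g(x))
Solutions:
 g(x) = sqrt(2)*(2*log(-1/(C1 + sqrt(2)*x)) - log(2))/4


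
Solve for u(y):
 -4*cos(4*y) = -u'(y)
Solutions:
 u(y) = C1 + sin(4*y)


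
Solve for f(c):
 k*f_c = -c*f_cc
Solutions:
 f(c) = C1 + c^(1 - re(k))*(C2*sin(log(c)*Abs(im(k))) + C3*cos(log(c)*im(k)))


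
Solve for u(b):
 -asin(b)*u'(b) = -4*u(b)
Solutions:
 u(b) = C1*exp(4*Integral(1/asin(b), b))


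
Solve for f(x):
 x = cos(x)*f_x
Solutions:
 f(x) = C1 + Integral(x/cos(x), x)


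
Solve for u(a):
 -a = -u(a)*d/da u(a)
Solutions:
 u(a) = -sqrt(C1 + a^2)
 u(a) = sqrt(C1 + a^2)


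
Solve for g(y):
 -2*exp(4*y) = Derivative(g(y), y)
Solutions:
 g(y) = C1 - exp(4*y)/2


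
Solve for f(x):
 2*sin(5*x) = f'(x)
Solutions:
 f(x) = C1 - 2*cos(5*x)/5


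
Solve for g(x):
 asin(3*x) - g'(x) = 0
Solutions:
 g(x) = C1 + x*asin(3*x) + sqrt(1 - 9*x^2)/3


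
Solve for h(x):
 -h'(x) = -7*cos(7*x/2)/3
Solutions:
 h(x) = C1 + 2*sin(7*x/2)/3


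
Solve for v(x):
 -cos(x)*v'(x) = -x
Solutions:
 v(x) = C1 + Integral(x/cos(x), x)


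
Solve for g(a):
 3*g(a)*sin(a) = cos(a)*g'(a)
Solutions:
 g(a) = C1/cos(a)^3


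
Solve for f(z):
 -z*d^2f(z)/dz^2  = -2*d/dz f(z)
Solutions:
 f(z) = C1 + C2*z^3


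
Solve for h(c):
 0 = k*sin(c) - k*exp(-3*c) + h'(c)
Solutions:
 h(c) = C1 + k*cos(c) - k*exp(-3*c)/3


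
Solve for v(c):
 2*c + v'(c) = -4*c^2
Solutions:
 v(c) = C1 - 4*c^3/3 - c^2


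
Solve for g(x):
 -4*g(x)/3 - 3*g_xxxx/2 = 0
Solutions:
 g(x) = (C1*sin(2^(1/4)*sqrt(3)*x/3) + C2*cos(2^(1/4)*sqrt(3)*x/3))*exp(-2^(1/4)*sqrt(3)*x/3) + (C3*sin(2^(1/4)*sqrt(3)*x/3) + C4*cos(2^(1/4)*sqrt(3)*x/3))*exp(2^(1/4)*sqrt(3)*x/3)


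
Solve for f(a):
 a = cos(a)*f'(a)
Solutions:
 f(a) = C1 + Integral(a/cos(a), a)


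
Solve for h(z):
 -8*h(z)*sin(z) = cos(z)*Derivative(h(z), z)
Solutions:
 h(z) = C1*cos(z)^8


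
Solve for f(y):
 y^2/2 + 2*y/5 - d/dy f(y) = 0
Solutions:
 f(y) = C1 + y^3/6 + y^2/5


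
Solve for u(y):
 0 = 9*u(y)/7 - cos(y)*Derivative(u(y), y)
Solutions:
 u(y) = C1*(sin(y) + 1)^(9/14)/(sin(y) - 1)^(9/14)


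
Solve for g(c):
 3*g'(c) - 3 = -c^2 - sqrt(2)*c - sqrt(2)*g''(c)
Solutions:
 g(c) = C1 + C2*exp(-3*sqrt(2)*c/2) - c^3/9 - sqrt(2)*c^2/18 + 29*c/27


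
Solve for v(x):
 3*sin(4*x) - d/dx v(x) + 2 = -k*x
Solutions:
 v(x) = C1 + k*x^2/2 + 2*x - 3*cos(4*x)/4


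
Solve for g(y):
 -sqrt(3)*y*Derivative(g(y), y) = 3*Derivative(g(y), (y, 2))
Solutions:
 g(y) = C1 + C2*erf(sqrt(2)*3^(3/4)*y/6)


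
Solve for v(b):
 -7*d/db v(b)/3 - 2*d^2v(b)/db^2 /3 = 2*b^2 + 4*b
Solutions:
 v(b) = C1 + C2*exp(-7*b/2) - 2*b^3/7 - 30*b^2/49 + 120*b/343


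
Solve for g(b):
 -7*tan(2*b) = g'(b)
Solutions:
 g(b) = C1 + 7*log(cos(2*b))/2


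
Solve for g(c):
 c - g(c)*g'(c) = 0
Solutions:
 g(c) = -sqrt(C1 + c^2)
 g(c) = sqrt(C1 + c^2)


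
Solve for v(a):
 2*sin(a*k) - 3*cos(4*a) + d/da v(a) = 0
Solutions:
 v(a) = C1 + 3*sin(4*a)/4 + 2*cos(a*k)/k


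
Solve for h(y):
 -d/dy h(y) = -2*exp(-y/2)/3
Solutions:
 h(y) = C1 - 4*exp(-y/2)/3


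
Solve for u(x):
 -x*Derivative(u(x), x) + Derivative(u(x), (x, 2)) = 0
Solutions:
 u(x) = C1 + C2*erfi(sqrt(2)*x/2)


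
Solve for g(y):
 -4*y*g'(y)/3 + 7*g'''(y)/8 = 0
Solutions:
 g(y) = C1 + Integral(C2*airyai(2*42^(2/3)*y/21) + C3*airybi(2*42^(2/3)*y/21), y)


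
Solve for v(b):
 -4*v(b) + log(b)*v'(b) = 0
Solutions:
 v(b) = C1*exp(4*li(b))


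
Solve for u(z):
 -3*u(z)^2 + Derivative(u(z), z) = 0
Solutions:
 u(z) = -1/(C1 + 3*z)


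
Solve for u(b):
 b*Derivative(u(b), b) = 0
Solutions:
 u(b) = C1


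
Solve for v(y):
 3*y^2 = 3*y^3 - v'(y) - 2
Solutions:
 v(y) = C1 + 3*y^4/4 - y^3 - 2*y


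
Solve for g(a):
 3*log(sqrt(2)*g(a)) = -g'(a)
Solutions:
 2*Integral(1/(2*log(_y) + log(2)), (_y, g(a)))/3 = C1 - a


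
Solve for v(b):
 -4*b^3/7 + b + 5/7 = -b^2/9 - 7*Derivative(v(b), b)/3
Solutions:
 v(b) = C1 + 3*b^4/49 - b^3/63 - 3*b^2/14 - 15*b/49


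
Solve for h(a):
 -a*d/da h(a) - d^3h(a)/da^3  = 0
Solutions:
 h(a) = C1 + Integral(C2*airyai(-a) + C3*airybi(-a), a)


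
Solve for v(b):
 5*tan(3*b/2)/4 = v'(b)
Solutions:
 v(b) = C1 - 5*log(cos(3*b/2))/6


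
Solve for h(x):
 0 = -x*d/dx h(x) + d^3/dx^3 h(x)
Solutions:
 h(x) = C1 + Integral(C2*airyai(x) + C3*airybi(x), x)


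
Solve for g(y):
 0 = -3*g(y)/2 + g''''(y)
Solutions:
 g(y) = C1*exp(-2^(3/4)*3^(1/4)*y/2) + C2*exp(2^(3/4)*3^(1/4)*y/2) + C3*sin(2^(3/4)*3^(1/4)*y/2) + C4*cos(2^(3/4)*3^(1/4)*y/2)


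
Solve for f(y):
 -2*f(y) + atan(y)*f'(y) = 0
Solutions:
 f(y) = C1*exp(2*Integral(1/atan(y), y))


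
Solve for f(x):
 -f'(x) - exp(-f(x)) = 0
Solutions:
 f(x) = log(C1 - x)


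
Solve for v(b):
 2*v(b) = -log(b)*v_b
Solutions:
 v(b) = C1*exp(-2*li(b))


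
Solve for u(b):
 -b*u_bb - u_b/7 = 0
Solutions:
 u(b) = C1 + C2*b^(6/7)


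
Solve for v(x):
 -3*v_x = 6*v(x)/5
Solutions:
 v(x) = C1*exp(-2*x/5)


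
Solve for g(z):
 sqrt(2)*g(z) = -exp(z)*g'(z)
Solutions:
 g(z) = C1*exp(sqrt(2)*exp(-z))


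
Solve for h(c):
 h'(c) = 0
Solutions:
 h(c) = C1


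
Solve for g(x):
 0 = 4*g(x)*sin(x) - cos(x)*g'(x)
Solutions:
 g(x) = C1/cos(x)^4


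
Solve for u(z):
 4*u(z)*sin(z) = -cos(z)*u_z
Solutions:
 u(z) = C1*cos(z)^4


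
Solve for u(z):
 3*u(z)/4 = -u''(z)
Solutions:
 u(z) = C1*sin(sqrt(3)*z/2) + C2*cos(sqrt(3)*z/2)


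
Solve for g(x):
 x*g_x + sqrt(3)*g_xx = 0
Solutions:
 g(x) = C1 + C2*erf(sqrt(2)*3^(3/4)*x/6)


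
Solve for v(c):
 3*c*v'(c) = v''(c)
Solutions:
 v(c) = C1 + C2*erfi(sqrt(6)*c/2)


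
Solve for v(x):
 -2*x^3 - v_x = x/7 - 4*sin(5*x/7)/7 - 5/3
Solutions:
 v(x) = C1 - x^4/2 - x^2/14 + 5*x/3 - 4*cos(5*x/7)/5


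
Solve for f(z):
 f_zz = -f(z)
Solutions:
 f(z) = C1*sin(z) + C2*cos(z)


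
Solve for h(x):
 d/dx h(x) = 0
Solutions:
 h(x) = C1


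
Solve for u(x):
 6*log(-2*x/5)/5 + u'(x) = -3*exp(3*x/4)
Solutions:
 u(x) = C1 - 6*x*log(-x)/5 + 6*x*(-log(2) + 1 + log(5))/5 - 4*exp(3*x/4)


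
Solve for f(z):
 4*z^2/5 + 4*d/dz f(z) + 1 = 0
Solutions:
 f(z) = C1 - z^3/15 - z/4


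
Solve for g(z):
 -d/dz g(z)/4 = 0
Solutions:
 g(z) = C1


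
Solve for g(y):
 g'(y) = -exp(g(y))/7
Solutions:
 g(y) = log(1/(C1 + y)) + log(7)


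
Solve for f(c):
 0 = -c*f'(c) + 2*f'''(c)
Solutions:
 f(c) = C1 + Integral(C2*airyai(2^(2/3)*c/2) + C3*airybi(2^(2/3)*c/2), c)


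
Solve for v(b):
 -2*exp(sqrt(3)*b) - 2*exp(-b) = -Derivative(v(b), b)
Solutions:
 v(b) = C1 + 2*sqrt(3)*exp(sqrt(3)*b)/3 - 2*exp(-b)


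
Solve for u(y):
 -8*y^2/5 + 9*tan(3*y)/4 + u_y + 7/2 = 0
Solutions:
 u(y) = C1 + 8*y^3/15 - 7*y/2 + 3*log(cos(3*y))/4


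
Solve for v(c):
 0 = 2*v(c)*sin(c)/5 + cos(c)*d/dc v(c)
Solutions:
 v(c) = C1*cos(c)^(2/5)


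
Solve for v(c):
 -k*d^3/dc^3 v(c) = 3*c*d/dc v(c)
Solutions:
 v(c) = C1 + Integral(C2*airyai(3^(1/3)*c*(-1/k)^(1/3)) + C3*airybi(3^(1/3)*c*(-1/k)^(1/3)), c)


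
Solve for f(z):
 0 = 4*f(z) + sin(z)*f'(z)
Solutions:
 f(z) = C1*(cos(z)^2 + 2*cos(z) + 1)/(cos(z)^2 - 2*cos(z) + 1)


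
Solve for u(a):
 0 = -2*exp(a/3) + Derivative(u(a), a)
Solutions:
 u(a) = C1 + 6*exp(a/3)


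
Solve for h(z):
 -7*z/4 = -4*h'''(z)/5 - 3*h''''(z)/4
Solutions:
 h(z) = C1 + C2*z + C3*z^2 + C4*exp(-16*z/15) + 35*z^4/384 - 175*z^3/512


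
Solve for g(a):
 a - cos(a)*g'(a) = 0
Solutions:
 g(a) = C1 + Integral(a/cos(a), a)


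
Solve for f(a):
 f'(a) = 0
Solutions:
 f(a) = C1


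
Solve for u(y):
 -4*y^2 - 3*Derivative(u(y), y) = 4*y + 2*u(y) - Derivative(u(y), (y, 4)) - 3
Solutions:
 u(y) = -2*y^2 + 4*y + (C1/sqrt(exp(sqrt(5)*y)) + C2*sqrt(exp(sqrt(5)*y)))*exp(y/2) + (C3*sin(sqrt(7)*y/2) + C4*cos(sqrt(7)*y/2))*exp(-y/2) - 9/2


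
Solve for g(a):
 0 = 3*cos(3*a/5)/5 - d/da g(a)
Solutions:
 g(a) = C1 + sin(3*a/5)


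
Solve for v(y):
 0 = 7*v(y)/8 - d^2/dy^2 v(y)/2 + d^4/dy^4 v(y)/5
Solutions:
 v(y) = (C1*sin(70^(1/4)*y*sin(atan(3*sqrt(5)/5)/2)/2) + C2*cos(70^(1/4)*y*sin(atan(3*sqrt(5)/5)/2)/2))*exp(-70^(1/4)*y*cos(atan(3*sqrt(5)/5)/2)/2) + (C3*sin(70^(1/4)*y*sin(atan(3*sqrt(5)/5)/2)/2) + C4*cos(70^(1/4)*y*sin(atan(3*sqrt(5)/5)/2)/2))*exp(70^(1/4)*y*cos(atan(3*sqrt(5)/5)/2)/2)


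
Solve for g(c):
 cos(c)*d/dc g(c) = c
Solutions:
 g(c) = C1 + Integral(c/cos(c), c)


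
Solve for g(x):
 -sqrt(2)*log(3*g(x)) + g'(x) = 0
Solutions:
 -sqrt(2)*Integral(1/(log(_y) + log(3)), (_y, g(x)))/2 = C1 - x


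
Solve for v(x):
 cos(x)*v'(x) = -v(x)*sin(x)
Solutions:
 v(x) = C1*cos(x)


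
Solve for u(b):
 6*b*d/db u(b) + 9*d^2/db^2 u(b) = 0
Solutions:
 u(b) = C1 + C2*erf(sqrt(3)*b/3)


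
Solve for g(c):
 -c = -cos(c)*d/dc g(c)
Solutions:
 g(c) = C1 + Integral(c/cos(c), c)


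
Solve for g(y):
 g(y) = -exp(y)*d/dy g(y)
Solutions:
 g(y) = C1*exp(exp(-y))


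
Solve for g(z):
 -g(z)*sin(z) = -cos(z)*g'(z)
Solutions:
 g(z) = C1/cos(z)


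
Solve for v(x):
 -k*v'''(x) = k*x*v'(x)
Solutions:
 v(x) = C1 + Integral(C2*airyai(-x) + C3*airybi(-x), x)


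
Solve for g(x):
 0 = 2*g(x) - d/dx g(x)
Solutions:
 g(x) = C1*exp(2*x)


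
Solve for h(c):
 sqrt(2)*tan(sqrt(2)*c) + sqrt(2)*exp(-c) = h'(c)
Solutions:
 h(c) = C1 + log(tan(sqrt(2)*c)^2 + 1)/2 - sqrt(2)*exp(-c)


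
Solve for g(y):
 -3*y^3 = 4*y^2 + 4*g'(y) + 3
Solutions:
 g(y) = C1 - 3*y^4/16 - y^3/3 - 3*y/4


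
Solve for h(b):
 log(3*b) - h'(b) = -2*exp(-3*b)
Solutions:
 h(b) = C1 + b*log(b) + b*(-1 + log(3)) - 2*exp(-3*b)/3


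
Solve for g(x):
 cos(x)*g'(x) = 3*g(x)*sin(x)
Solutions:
 g(x) = C1/cos(x)^3


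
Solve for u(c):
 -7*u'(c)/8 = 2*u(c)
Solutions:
 u(c) = C1*exp(-16*c/7)


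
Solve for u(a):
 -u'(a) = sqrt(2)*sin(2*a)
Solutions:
 u(a) = C1 + sqrt(2)*cos(2*a)/2


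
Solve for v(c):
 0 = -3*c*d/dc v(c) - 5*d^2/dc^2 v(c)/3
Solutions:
 v(c) = C1 + C2*erf(3*sqrt(10)*c/10)


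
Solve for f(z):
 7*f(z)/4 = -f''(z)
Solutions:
 f(z) = C1*sin(sqrt(7)*z/2) + C2*cos(sqrt(7)*z/2)


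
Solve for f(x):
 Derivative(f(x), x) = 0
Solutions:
 f(x) = C1


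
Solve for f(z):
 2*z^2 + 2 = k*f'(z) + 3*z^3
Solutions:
 f(z) = C1 - 3*z^4/(4*k) + 2*z^3/(3*k) + 2*z/k


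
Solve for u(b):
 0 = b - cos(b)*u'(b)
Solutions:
 u(b) = C1 + Integral(b/cos(b), b)


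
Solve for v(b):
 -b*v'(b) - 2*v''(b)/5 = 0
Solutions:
 v(b) = C1 + C2*erf(sqrt(5)*b/2)


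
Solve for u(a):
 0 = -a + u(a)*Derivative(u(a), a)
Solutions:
 u(a) = -sqrt(C1 + a^2)
 u(a) = sqrt(C1 + a^2)


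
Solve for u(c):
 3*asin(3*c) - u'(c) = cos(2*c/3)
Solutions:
 u(c) = C1 + 3*c*asin(3*c) + sqrt(1 - 9*c^2) - 3*sin(2*c/3)/2


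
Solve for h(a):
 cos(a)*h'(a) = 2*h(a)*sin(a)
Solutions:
 h(a) = C1/cos(a)^2


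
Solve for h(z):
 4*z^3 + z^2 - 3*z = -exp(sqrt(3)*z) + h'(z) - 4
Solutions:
 h(z) = C1 + z^4 + z^3/3 - 3*z^2/2 + 4*z + sqrt(3)*exp(sqrt(3)*z)/3


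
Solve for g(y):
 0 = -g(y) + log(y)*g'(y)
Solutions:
 g(y) = C1*exp(li(y))


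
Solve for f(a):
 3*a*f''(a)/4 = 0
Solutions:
 f(a) = C1 + C2*a


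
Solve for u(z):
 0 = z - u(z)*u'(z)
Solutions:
 u(z) = -sqrt(C1 + z^2)
 u(z) = sqrt(C1 + z^2)


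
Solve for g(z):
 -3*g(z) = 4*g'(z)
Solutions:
 g(z) = C1*exp(-3*z/4)


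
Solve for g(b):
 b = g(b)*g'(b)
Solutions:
 g(b) = -sqrt(C1 + b^2)
 g(b) = sqrt(C1 + b^2)


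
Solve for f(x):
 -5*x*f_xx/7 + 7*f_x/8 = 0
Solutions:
 f(x) = C1 + C2*x^(89/40)


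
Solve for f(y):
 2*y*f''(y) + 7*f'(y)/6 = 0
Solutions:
 f(y) = C1 + C2*y^(5/12)


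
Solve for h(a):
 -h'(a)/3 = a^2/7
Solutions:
 h(a) = C1 - a^3/7


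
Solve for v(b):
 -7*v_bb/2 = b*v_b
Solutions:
 v(b) = C1 + C2*erf(sqrt(7)*b/7)


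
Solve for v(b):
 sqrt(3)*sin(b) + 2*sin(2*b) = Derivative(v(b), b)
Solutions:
 v(b) = C1 + 2*sin(b)^2 - sqrt(3)*cos(b)


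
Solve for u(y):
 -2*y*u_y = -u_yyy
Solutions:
 u(y) = C1 + Integral(C2*airyai(2^(1/3)*y) + C3*airybi(2^(1/3)*y), y)


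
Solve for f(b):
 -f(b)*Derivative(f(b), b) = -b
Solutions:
 f(b) = -sqrt(C1 + b^2)
 f(b) = sqrt(C1 + b^2)


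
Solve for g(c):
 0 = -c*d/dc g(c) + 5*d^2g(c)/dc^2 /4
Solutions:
 g(c) = C1 + C2*erfi(sqrt(10)*c/5)


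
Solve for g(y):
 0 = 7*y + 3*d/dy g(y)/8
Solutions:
 g(y) = C1 - 28*y^2/3


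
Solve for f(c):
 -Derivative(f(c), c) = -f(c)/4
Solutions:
 f(c) = C1*exp(c/4)


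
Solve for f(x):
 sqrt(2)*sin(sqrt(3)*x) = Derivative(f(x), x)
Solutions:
 f(x) = C1 - sqrt(6)*cos(sqrt(3)*x)/3


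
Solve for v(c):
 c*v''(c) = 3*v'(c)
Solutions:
 v(c) = C1 + C2*c^4


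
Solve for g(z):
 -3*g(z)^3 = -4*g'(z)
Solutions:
 g(z) = -sqrt(2)*sqrt(-1/(C1 + 3*z))
 g(z) = sqrt(2)*sqrt(-1/(C1 + 3*z))


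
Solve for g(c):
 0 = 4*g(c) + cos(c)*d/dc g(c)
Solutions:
 g(c) = C1*(sin(c)^2 - 2*sin(c) + 1)/(sin(c)^2 + 2*sin(c) + 1)


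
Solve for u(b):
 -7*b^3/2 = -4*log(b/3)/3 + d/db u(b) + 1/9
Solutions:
 u(b) = C1 - 7*b^4/8 + 4*b*log(b)/3 - 4*b*log(3)/3 - 13*b/9


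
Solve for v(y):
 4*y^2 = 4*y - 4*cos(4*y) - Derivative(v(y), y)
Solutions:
 v(y) = C1 - 4*y^3/3 + 2*y^2 - sin(4*y)


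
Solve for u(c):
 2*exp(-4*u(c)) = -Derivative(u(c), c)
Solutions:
 u(c) = log(-I*(C1 - 8*c)^(1/4))
 u(c) = log(I*(C1 - 8*c)^(1/4))
 u(c) = log(-(C1 - 8*c)^(1/4))
 u(c) = log(C1 - 8*c)/4


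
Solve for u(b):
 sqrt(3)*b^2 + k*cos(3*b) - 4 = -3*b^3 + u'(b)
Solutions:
 u(b) = C1 + 3*b^4/4 + sqrt(3)*b^3/3 - 4*b + k*sin(3*b)/3


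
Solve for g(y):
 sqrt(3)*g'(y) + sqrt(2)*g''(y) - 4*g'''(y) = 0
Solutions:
 g(y) = C1 + C2*exp(sqrt(2)*y*(1 - sqrt(1 + 8*sqrt(3)))/8) + C3*exp(sqrt(2)*y*(1 + sqrt(1 + 8*sqrt(3)))/8)


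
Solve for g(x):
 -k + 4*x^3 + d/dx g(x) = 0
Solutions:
 g(x) = C1 + k*x - x^4


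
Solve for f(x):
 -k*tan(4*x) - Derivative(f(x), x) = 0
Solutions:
 f(x) = C1 + k*log(cos(4*x))/4


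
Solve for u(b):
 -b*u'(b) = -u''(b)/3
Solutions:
 u(b) = C1 + C2*erfi(sqrt(6)*b/2)


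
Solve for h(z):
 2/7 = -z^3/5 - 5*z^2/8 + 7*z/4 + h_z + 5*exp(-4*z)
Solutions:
 h(z) = C1 + z^4/20 + 5*z^3/24 - 7*z^2/8 + 2*z/7 + 5*exp(-4*z)/4


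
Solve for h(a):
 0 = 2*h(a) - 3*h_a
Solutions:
 h(a) = C1*exp(2*a/3)


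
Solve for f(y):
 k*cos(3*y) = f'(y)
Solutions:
 f(y) = C1 + k*sin(3*y)/3


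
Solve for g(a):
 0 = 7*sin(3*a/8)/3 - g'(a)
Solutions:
 g(a) = C1 - 56*cos(3*a/8)/9


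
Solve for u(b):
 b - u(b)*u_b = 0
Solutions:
 u(b) = -sqrt(C1 + b^2)
 u(b) = sqrt(C1 + b^2)


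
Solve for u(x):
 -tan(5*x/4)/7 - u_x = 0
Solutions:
 u(x) = C1 + 4*log(cos(5*x/4))/35


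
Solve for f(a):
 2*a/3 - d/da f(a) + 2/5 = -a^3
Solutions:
 f(a) = C1 + a^4/4 + a^2/3 + 2*a/5


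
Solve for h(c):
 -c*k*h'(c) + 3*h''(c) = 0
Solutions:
 h(c) = Piecewise((-sqrt(6)*sqrt(pi)*C1*erf(sqrt(6)*c*sqrt(-k)/6)/(2*sqrt(-k)) - C2, (k > 0) | (k < 0)), (-C1*c - C2, True))


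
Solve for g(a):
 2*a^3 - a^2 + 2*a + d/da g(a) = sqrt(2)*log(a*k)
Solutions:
 g(a) = C1 - a^4/2 + a^3/3 - a^2 + sqrt(2)*a*log(a*k) - sqrt(2)*a


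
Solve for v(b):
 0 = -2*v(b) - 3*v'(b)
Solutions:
 v(b) = C1*exp(-2*b/3)


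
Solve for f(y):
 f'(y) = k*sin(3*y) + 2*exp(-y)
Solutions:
 f(y) = C1 - k*cos(3*y)/3 - 2*exp(-y)


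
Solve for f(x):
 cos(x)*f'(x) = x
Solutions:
 f(x) = C1 + Integral(x/cos(x), x)


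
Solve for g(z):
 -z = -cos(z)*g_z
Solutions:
 g(z) = C1 + Integral(z/cos(z), z)


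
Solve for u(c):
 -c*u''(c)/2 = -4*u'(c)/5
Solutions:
 u(c) = C1 + C2*c^(13/5)


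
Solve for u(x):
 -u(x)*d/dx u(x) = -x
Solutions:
 u(x) = -sqrt(C1 + x^2)
 u(x) = sqrt(C1 + x^2)


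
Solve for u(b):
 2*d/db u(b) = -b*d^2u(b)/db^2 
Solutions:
 u(b) = C1 + C2/b


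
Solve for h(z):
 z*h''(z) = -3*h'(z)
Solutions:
 h(z) = C1 + C2/z^2


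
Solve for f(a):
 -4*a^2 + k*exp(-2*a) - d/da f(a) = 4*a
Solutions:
 f(a) = C1 - 4*a^3/3 - 2*a^2 - k*exp(-2*a)/2


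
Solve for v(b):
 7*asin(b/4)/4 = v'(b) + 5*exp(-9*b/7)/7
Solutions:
 v(b) = C1 + 7*b*asin(b/4)/4 + 7*sqrt(16 - b^2)/4 + 5*exp(-9*b/7)/9


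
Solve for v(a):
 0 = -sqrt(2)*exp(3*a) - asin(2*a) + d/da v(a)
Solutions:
 v(a) = C1 + a*asin(2*a) + sqrt(1 - 4*a^2)/2 + sqrt(2)*exp(3*a)/3


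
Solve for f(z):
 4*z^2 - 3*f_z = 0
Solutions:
 f(z) = C1 + 4*z^3/9


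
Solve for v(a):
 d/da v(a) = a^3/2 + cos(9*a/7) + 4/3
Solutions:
 v(a) = C1 + a^4/8 + 4*a/3 + 7*sin(9*a/7)/9


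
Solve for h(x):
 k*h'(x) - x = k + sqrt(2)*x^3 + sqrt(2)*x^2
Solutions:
 h(x) = C1 + x + sqrt(2)*x^4/(4*k) + sqrt(2)*x^3/(3*k) + x^2/(2*k)


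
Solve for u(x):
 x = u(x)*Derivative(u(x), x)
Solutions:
 u(x) = -sqrt(C1 + x^2)
 u(x) = sqrt(C1 + x^2)


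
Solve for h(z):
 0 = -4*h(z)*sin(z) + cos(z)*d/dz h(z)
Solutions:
 h(z) = C1/cos(z)^4


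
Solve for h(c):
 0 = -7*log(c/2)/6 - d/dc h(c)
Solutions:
 h(c) = C1 - 7*c*log(c)/6 + 7*c*log(2)/6 + 7*c/6


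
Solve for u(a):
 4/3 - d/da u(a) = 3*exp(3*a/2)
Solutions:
 u(a) = C1 + 4*a/3 - 2*exp(3*a/2)


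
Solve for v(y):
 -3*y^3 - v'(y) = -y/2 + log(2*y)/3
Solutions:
 v(y) = C1 - 3*y^4/4 + y^2/4 - y*log(y)/3 - y*log(2)/3 + y/3


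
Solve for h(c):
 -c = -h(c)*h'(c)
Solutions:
 h(c) = -sqrt(C1 + c^2)
 h(c) = sqrt(C1 + c^2)


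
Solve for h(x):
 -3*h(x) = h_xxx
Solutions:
 h(x) = C3*exp(-3^(1/3)*x) + (C1*sin(3^(5/6)*x/2) + C2*cos(3^(5/6)*x/2))*exp(3^(1/3)*x/2)


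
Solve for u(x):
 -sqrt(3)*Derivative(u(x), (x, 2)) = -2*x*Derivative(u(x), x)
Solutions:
 u(x) = C1 + C2*erfi(3^(3/4)*x/3)


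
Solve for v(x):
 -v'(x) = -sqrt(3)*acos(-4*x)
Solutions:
 v(x) = C1 + sqrt(3)*(x*acos(-4*x) + sqrt(1 - 16*x^2)/4)


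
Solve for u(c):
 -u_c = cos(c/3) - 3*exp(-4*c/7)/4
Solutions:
 u(c) = C1 - 3*sin(c/3) - 21*exp(-4*c/7)/16


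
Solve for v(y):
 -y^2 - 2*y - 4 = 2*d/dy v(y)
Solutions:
 v(y) = C1 - y^3/6 - y^2/2 - 2*y


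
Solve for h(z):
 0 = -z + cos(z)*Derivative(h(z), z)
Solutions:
 h(z) = C1 + Integral(z/cos(z), z)


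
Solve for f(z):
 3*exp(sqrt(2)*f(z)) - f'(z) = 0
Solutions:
 f(z) = sqrt(2)*(2*log(-1/(C1 + 3*z)) - log(2))/4


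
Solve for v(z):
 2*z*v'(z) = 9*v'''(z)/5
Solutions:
 v(z) = C1 + Integral(C2*airyai(30^(1/3)*z/3) + C3*airybi(30^(1/3)*z/3), z)


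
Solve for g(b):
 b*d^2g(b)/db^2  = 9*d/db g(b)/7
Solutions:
 g(b) = C1 + C2*b^(16/7)


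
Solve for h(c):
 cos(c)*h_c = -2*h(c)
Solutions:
 h(c) = C1*(sin(c) - 1)/(sin(c) + 1)


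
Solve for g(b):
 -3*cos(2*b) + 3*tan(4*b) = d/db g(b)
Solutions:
 g(b) = C1 - 3*log(cos(4*b))/4 - 3*sin(2*b)/2


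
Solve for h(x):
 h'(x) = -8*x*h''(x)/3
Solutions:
 h(x) = C1 + C2*x^(5/8)


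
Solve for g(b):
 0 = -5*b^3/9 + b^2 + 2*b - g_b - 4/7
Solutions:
 g(b) = C1 - 5*b^4/36 + b^3/3 + b^2 - 4*b/7


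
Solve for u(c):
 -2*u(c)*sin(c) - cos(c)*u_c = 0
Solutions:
 u(c) = C1*cos(c)^2


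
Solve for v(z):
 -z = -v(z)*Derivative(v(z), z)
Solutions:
 v(z) = -sqrt(C1 + z^2)
 v(z) = sqrt(C1 + z^2)


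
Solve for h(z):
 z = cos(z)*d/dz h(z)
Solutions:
 h(z) = C1 + Integral(z/cos(z), z)


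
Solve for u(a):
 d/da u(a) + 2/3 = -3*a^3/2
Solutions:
 u(a) = C1 - 3*a^4/8 - 2*a/3


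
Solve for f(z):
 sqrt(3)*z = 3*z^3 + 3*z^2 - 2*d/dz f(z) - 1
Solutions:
 f(z) = C1 + 3*z^4/8 + z^3/2 - sqrt(3)*z^2/4 - z/2


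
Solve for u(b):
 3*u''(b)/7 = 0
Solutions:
 u(b) = C1 + C2*b


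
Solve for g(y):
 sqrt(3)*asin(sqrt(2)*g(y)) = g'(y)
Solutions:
 Integral(1/asin(sqrt(2)*_y), (_y, g(y))) = C1 + sqrt(3)*y


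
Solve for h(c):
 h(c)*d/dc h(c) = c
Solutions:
 h(c) = -sqrt(C1 + c^2)
 h(c) = sqrt(C1 + c^2)


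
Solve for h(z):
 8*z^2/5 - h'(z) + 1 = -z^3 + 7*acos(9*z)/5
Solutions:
 h(z) = C1 + z^4/4 + 8*z^3/15 - 7*z*acos(9*z)/5 + z + 7*sqrt(1 - 81*z^2)/45


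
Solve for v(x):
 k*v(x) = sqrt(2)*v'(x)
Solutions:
 v(x) = C1*exp(sqrt(2)*k*x/2)


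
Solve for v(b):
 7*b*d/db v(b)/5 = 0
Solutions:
 v(b) = C1


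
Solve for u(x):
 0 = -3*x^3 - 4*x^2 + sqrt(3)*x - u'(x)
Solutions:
 u(x) = C1 - 3*x^4/4 - 4*x^3/3 + sqrt(3)*x^2/2


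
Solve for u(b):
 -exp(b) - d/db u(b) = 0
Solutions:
 u(b) = C1 - exp(b)


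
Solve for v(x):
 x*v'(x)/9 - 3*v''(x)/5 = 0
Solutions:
 v(x) = C1 + C2*erfi(sqrt(30)*x/18)


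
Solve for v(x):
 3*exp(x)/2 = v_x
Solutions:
 v(x) = C1 + 3*exp(x)/2


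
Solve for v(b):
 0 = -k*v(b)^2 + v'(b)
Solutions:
 v(b) = -1/(C1 + b*k)


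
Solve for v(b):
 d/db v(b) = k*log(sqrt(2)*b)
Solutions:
 v(b) = C1 + b*k*log(b) - b*k + b*k*log(2)/2


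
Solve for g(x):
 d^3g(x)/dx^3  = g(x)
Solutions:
 g(x) = C3*exp(x) + (C1*sin(sqrt(3)*x/2) + C2*cos(sqrt(3)*x/2))*exp(-x/2)


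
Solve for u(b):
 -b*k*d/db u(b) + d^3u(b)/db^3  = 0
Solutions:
 u(b) = C1 + Integral(C2*airyai(b*k^(1/3)) + C3*airybi(b*k^(1/3)), b)


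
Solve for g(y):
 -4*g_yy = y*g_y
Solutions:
 g(y) = C1 + C2*erf(sqrt(2)*y/4)


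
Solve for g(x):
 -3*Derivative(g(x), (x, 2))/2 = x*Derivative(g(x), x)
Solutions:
 g(x) = C1 + C2*erf(sqrt(3)*x/3)


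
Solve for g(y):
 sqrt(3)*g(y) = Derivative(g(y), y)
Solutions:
 g(y) = C1*exp(sqrt(3)*y)


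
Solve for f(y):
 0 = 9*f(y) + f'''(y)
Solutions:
 f(y) = C3*exp(-3^(2/3)*y) + (C1*sin(3*3^(1/6)*y/2) + C2*cos(3*3^(1/6)*y/2))*exp(3^(2/3)*y/2)


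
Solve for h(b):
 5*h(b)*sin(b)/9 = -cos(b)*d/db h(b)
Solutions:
 h(b) = C1*cos(b)^(5/9)


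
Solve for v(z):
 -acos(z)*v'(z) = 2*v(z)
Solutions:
 v(z) = C1*exp(-2*Integral(1/acos(z), z))


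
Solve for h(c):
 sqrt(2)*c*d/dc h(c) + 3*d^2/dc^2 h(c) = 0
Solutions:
 h(c) = C1 + C2*erf(2^(3/4)*sqrt(3)*c/6)


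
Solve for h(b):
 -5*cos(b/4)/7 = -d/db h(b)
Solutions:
 h(b) = C1 + 20*sin(b/4)/7


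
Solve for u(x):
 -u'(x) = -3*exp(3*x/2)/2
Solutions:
 u(x) = C1 + exp(3*x/2)


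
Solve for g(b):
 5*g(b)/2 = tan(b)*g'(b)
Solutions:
 g(b) = C1*sin(b)^(5/2)


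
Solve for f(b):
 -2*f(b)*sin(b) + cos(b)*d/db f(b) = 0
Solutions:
 f(b) = C1/cos(b)^2


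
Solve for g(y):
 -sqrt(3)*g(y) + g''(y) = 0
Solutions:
 g(y) = C1*exp(-3^(1/4)*y) + C2*exp(3^(1/4)*y)


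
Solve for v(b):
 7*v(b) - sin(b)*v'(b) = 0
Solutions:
 v(b) = C1*sqrt(cos(b) - 1)*(cos(b)^3 - 3*cos(b)^2 + 3*cos(b) - 1)/(sqrt(cos(b) + 1)*(cos(b)^3 + 3*cos(b)^2 + 3*cos(b) + 1))


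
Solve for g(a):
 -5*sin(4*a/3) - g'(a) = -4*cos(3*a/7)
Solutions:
 g(a) = C1 + 28*sin(3*a/7)/3 + 15*cos(4*a/3)/4


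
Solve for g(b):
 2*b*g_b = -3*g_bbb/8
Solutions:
 g(b) = C1 + Integral(C2*airyai(-2*2^(1/3)*3^(2/3)*b/3) + C3*airybi(-2*2^(1/3)*3^(2/3)*b/3), b)


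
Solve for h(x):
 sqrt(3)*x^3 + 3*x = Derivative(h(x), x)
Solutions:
 h(x) = C1 + sqrt(3)*x^4/4 + 3*x^2/2


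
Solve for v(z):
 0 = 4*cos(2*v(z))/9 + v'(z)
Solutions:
 4*z/9 - log(sin(2*v(z)) - 1)/4 + log(sin(2*v(z)) + 1)/4 = C1


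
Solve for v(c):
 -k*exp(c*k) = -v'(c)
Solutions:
 v(c) = C1 + exp(c*k)


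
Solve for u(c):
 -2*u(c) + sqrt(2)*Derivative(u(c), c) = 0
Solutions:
 u(c) = C1*exp(sqrt(2)*c)


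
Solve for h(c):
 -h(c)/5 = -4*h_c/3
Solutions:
 h(c) = C1*exp(3*c/20)


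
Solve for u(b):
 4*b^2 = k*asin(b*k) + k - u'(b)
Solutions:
 u(b) = C1 - 4*b^3/3 + b*k + k*Piecewise((b*asin(b*k) + sqrt(-b^2*k^2 + 1)/k, Ne(k, 0)), (0, True))


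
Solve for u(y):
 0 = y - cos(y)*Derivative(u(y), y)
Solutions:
 u(y) = C1 + Integral(y/cos(y), y)


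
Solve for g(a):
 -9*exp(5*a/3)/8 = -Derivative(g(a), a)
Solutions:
 g(a) = C1 + 27*exp(5*a/3)/40


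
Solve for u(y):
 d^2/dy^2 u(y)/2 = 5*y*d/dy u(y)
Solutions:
 u(y) = C1 + C2*erfi(sqrt(5)*y)
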